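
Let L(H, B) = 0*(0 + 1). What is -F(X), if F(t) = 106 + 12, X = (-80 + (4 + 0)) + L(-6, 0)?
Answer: -118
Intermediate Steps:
L(H, B) = 0 (L(H, B) = 0*1 = 0)
X = -76 (X = (-80 + (4 + 0)) + 0 = (-80 + 4) + 0 = -76 + 0 = -76)
F(t) = 118
-F(X) = -1*118 = -118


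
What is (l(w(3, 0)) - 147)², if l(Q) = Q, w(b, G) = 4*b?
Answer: 18225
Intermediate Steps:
(l(w(3, 0)) - 147)² = (4*3 - 147)² = (12 - 147)² = (-135)² = 18225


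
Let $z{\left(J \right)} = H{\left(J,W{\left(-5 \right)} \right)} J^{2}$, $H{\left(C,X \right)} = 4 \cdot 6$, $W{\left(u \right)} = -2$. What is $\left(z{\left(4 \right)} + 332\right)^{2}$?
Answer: $512656$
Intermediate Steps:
$H{\left(C,X \right)} = 24$
$z{\left(J \right)} = 24 J^{2}$
$\left(z{\left(4 \right)} + 332\right)^{2} = \left(24 \cdot 4^{2} + 332\right)^{2} = \left(24 \cdot 16 + 332\right)^{2} = \left(384 + 332\right)^{2} = 716^{2} = 512656$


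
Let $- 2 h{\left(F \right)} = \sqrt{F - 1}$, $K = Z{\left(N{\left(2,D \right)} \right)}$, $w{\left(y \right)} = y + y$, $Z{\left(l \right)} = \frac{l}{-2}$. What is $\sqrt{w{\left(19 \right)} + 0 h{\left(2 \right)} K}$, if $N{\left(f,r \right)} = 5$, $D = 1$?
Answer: $\sqrt{38} \approx 6.1644$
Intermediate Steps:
$Z{\left(l \right)} = - \frac{l}{2}$ ($Z{\left(l \right)} = l \left(- \frac{1}{2}\right) = - \frac{l}{2}$)
$w{\left(y \right)} = 2 y$
$K = - \frac{5}{2}$ ($K = \left(- \frac{1}{2}\right) 5 = - \frac{5}{2} \approx -2.5$)
$h{\left(F \right)} = - \frac{\sqrt{-1 + F}}{2}$ ($h{\left(F \right)} = - \frac{\sqrt{F - 1}}{2} = - \frac{\sqrt{-1 + F}}{2}$)
$\sqrt{w{\left(19 \right)} + 0 h{\left(2 \right)} K} = \sqrt{2 \cdot 19 + 0 \left(- \frac{\sqrt{-1 + 2}}{2}\right) \left(- \frac{5}{2}\right)} = \sqrt{38 + 0 \left(- \frac{\sqrt{1}}{2}\right) \left(- \frac{5}{2}\right)} = \sqrt{38 + 0 \left(\left(- \frac{1}{2}\right) 1\right) \left(- \frac{5}{2}\right)} = \sqrt{38 + 0 \left(- \frac{1}{2}\right) \left(- \frac{5}{2}\right)} = \sqrt{38 + 0 \left(- \frac{5}{2}\right)} = \sqrt{38 + 0} = \sqrt{38}$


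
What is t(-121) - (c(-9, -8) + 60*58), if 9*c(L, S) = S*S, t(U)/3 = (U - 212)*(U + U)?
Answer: 2144438/9 ≈ 2.3827e+5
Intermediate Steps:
t(U) = 6*U*(-212 + U) (t(U) = 3*((U - 212)*(U + U)) = 3*((-212 + U)*(2*U)) = 3*(2*U*(-212 + U)) = 6*U*(-212 + U))
c(L, S) = S²/9 (c(L, S) = (S*S)/9 = S²/9)
t(-121) - (c(-9, -8) + 60*58) = 6*(-121)*(-212 - 121) - ((⅑)*(-8)² + 60*58) = 6*(-121)*(-333) - ((⅑)*64 + 3480) = 241758 - (64/9 + 3480) = 241758 - 1*31384/9 = 241758 - 31384/9 = 2144438/9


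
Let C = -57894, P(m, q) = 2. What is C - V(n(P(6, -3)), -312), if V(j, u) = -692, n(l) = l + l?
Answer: -57202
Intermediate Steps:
n(l) = 2*l
C - V(n(P(6, -3)), -312) = -57894 - 1*(-692) = -57894 + 692 = -57202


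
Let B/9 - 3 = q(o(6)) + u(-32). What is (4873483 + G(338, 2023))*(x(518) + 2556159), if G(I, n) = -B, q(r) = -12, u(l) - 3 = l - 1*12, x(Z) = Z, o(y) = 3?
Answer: 12461072400641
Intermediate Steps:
u(l) = -9 + l (u(l) = 3 + (l - 1*12) = 3 + (l - 12) = 3 + (-12 + l) = -9 + l)
B = -450 (B = 27 + 9*(-12 + (-9 - 32)) = 27 + 9*(-12 - 41) = 27 + 9*(-53) = 27 - 477 = -450)
G(I, n) = 450 (G(I, n) = -1*(-450) = 450)
(4873483 + G(338, 2023))*(x(518) + 2556159) = (4873483 + 450)*(518 + 2556159) = 4873933*2556677 = 12461072400641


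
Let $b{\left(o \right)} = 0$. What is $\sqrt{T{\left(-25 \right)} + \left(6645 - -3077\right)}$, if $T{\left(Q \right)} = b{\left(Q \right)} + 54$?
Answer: $4 \sqrt{611} \approx 98.874$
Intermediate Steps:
$T{\left(Q \right)} = 54$ ($T{\left(Q \right)} = 0 + 54 = 54$)
$\sqrt{T{\left(-25 \right)} + \left(6645 - -3077\right)} = \sqrt{54 + \left(6645 - -3077\right)} = \sqrt{54 + \left(6645 + 3077\right)} = \sqrt{54 + 9722} = \sqrt{9776} = 4 \sqrt{611}$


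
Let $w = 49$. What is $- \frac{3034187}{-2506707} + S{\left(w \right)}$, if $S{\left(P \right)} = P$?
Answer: $\frac{125862830}{2506707} \approx 50.21$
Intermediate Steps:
$- \frac{3034187}{-2506707} + S{\left(w \right)} = - \frac{3034187}{-2506707} + 49 = \left(-3034187\right) \left(- \frac{1}{2506707}\right) + 49 = \frac{3034187}{2506707} + 49 = \frac{125862830}{2506707}$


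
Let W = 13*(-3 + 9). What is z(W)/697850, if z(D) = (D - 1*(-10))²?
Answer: 3872/348925 ≈ 0.011097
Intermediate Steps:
W = 78 (W = 13*6 = 78)
z(D) = (10 + D)² (z(D) = (D + 10)² = (10 + D)²)
z(W)/697850 = (10 + 78)²/697850 = 88²*(1/697850) = 7744*(1/697850) = 3872/348925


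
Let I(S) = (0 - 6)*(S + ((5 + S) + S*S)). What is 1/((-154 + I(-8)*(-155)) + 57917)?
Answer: 1/107053 ≈ 9.3412e-6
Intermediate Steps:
I(S) = -30 - 12*S - 6*S**2 (I(S) = -6*(S + ((5 + S) + S**2)) = -6*(S + (5 + S + S**2)) = -6*(5 + S**2 + 2*S) = -30 - 12*S - 6*S**2)
1/((-154 + I(-8)*(-155)) + 57917) = 1/((-154 + (-30 - 12*(-8) - 6*(-8)**2)*(-155)) + 57917) = 1/((-154 + (-30 + 96 - 6*64)*(-155)) + 57917) = 1/((-154 + (-30 + 96 - 384)*(-155)) + 57917) = 1/((-154 - 318*(-155)) + 57917) = 1/((-154 + 49290) + 57917) = 1/(49136 + 57917) = 1/107053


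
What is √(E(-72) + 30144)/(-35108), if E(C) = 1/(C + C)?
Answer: -√4340735/421296 ≈ -0.0049453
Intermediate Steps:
E(C) = 1/(2*C)
√(E(-72) + 30144)/(-35108) = √((½)/(-72) + 30144)/(-35108) = √((½)*(-1/72) + 30144)*(-1/35108) = √(-1/144 + 30144)*(-1/35108) = √(4340735/144)*(-1/35108) = (√4340735/12)*(-1/35108) = -√4340735/421296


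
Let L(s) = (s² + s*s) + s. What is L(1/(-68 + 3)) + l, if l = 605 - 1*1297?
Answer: -2923763/4225 ≈ -692.01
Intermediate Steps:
l = -692 (l = 605 - 1297 = -692)
L(s) = s + 2*s² (L(s) = (s² + s²) + s = 2*s² + s = s + 2*s²)
L(1/(-68 + 3)) + l = (1 + 2/(-68 + 3))/(-68 + 3) - 692 = (1 + 2/(-65))/(-65) - 692 = -(1 + 2*(-1/65))/65 - 692 = -(1 - 2/65)/65 - 692 = -1/65*63/65 - 692 = -63/4225 - 692 = -2923763/4225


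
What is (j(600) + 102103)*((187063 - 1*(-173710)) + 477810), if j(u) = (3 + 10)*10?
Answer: 85730855839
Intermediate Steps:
j(u) = 130 (j(u) = 13*10 = 130)
(j(600) + 102103)*((187063 - 1*(-173710)) + 477810) = (130 + 102103)*((187063 - 1*(-173710)) + 477810) = 102233*((187063 + 173710) + 477810) = 102233*(360773 + 477810) = 102233*838583 = 85730855839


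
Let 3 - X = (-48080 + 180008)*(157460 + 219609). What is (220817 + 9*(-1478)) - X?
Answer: 49746166544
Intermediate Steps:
X = -49745959029 (X = 3 - (-48080 + 180008)*(157460 + 219609) = 3 - 131928*377069 = 3 - 1*49745959032 = 3 - 49745959032 = -49745959029)
(220817 + 9*(-1478)) - X = (220817 + 9*(-1478)) - 1*(-49745959029) = (220817 - 13302) + 49745959029 = 207515 + 49745959029 = 49746166544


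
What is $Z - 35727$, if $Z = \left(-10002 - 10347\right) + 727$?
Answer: $-55349$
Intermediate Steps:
$Z = -19622$ ($Z = -20349 + 727 = -19622$)
$Z - 35727 = -19622 - 35727 = -55349$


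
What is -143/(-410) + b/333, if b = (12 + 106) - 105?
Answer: 52949/136530 ≈ 0.38782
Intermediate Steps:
b = 13 (b = 118 - 105 = 13)
-143/(-410) + b/333 = -143/(-410) + 13/333 = -143*(-1/410) + 13*(1/333) = 143/410 + 13/333 = 52949/136530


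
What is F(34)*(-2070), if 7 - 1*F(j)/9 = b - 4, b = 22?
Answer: 204930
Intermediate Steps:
F(j) = -99 (F(j) = 63 - 9*(22 - 4) = 63 - 9*18 = 63 - 162 = -99)
F(34)*(-2070) = -99*(-2070) = 204930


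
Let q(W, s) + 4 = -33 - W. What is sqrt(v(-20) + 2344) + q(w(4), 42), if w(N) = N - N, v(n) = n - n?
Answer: -37 + 2*sqrt(586) ≈ 11.415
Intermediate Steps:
v(n) = 0
w(N) = 0
q(W, s) = -37 - W (q(W, s) = -4 + (-33 - W) = -37 - W)
sqrt(v(-20) + 2344) + q(w(4), 42) = sqrt(0 + 2344) + (-37 - 1*0) = sqrt(2344) + (-37 + 0) = 2*sqrt(586) - 37 = -37 + 2*sqrt(586)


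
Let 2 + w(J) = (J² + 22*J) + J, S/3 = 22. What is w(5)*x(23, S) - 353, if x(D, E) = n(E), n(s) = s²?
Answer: 600775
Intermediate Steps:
S = 66 (S = 3*22 = 66)
x(D, E) = E²
w(J) = -2 + J² + 23*J (w(J) = -2 + ((J² + 22*J) + J) = -2 + (J² + 23*J) = -2 + J² + 23*J)
w(5)*x(23, S) - 353 = (-2 + 5² + 23*5)*66² - 353 = (-2 + 25 + 115)*4356 - 353 = 138*4356 - 353 = 601128 - 353 = 600775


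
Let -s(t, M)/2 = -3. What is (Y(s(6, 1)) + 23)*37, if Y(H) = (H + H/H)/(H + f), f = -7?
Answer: 592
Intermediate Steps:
s(t, M) = 6 (s(t, M) = -2*(-3) = 6)
Y(H) = (1 + H)/(-7 + H) (Y(H) = (H + H/H)/(H - 7) = (H + 1)/(-7 + H) = (1 + H)/(-7 + H))
(Y(s(6, 1)) + 23)*37 = ((1 + 6)/(-7 + 6) + 23)*37 = (7/(-1) + 23)*37 = (-1*7 + 23)*37 = (-7 + 23)*37 = 16*37 = 592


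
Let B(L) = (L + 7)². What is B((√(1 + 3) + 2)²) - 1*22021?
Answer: -21492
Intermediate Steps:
B(L) = (7 + L)²
B((√(1 + 3) + 2)²) - 1*22021 = (7 + (√(1 + 3) + 2)²)² - 1*22021 = (7 + (√4 + 2)²)² - 22021 = (7 + (2 + 2)²)² - 22021 = (7 + 4²)² - 22021 = (7 + 16)² - 22021 = 23² - 22021 = 529 - 22021 = -21492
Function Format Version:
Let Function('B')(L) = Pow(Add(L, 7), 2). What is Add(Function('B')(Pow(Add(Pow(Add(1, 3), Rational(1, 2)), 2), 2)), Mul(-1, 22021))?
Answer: -21492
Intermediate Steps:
Function('B')(L) = Pow(Add(7, L), 2)
Add(Function('B')(Pow(Add(Pow(Add(1, 3), Rational(1, 2)), 2), 2)), Mul(-1, 22021)) = Add(Pow(Add(7, Pow(Add(Pow(Add(1, 3), Rational(1, 2)), 2), 2)), 2), Mul(-1, 22021)) = Add(Pow(Add(7, Pow(Add(Pow(4, Rational(1, 2)), 2), 2)), 2), -22021) = Add(Pow(Add(7, Pow(Add(2, 2), 2)), 2), -22021) = Add(Pow(Add(7, Pow(4, 2)), 2), -22021) = Add(Pow(Add(7, 16), 2), -22021) = Add(Pow(23, 2), -22021) = Add(529, -22021) = -21492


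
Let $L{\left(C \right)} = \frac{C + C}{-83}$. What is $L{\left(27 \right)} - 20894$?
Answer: $- \frac{1734256}{83} \approx -20895.0$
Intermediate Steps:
$L{\left(C \right)} = - \frac{2 C}{83}$ ($L{\left(C \right)} = 2 C \left(- \frac{1}{83}\right) = - \frac{2 C}{83}$)
$L{\left(27 \right)} - 20894 = \left(- \frac{2}{83}\right) 27 - 20894 = - \frac{54}{83} - 20894 = - \frac{1734256}{83}$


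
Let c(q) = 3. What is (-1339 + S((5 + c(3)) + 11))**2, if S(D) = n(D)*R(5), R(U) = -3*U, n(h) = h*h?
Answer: 45616516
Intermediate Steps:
n(h) = h**2
S(D) = -15*D**2 (S(D) = D**2*(-3*5) = D**2*(-15) = -15*D**2)
(-1339 + S((5 + c(3)) + 11))**2 = (-1339 - 15*((5 + 3) + 11)**2)**2 = (-1339 - 15*(8 + 11)**2)**2 = (-1339 - 15*19**2)**2 = (-1339 - 15*361)**2 = (-1339 - 5415)**2 = (-6754)**2 = 45616516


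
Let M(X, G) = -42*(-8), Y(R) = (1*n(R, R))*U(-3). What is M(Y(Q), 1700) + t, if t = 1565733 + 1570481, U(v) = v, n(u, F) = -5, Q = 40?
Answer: 3136550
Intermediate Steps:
Y(R) = 15 (Y(R) = (1*(-5))*(-3) = -5*(-3) = 15)
M(X, G) = 336
t = 3136214
M(Y(Q), 1700) + t = 336 + 3136214 = 3136550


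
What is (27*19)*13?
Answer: 6669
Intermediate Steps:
(27*19)*13 = 513*13 = 6669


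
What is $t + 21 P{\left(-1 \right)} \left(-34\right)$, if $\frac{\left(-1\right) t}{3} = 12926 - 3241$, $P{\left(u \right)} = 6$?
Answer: $-33339$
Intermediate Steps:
$t = -29055$ ($t = - 3 \left(12926 - 3241\right) = \left(-3\right) 9685 = -29055$)
$t + 21 P{\left(-1 \right)} \left(-34\right) = -29055 + 21 \cdot 6 \left(-34\right) = -29055 + 126 \left(-34\right) = -29055 - 4284 = -33339$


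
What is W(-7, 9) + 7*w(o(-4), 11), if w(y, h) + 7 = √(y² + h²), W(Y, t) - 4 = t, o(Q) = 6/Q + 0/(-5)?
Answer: -36 + 7*√493/2 ≈ 41.713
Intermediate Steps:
o(Q) = 6/Q (o(Q) = 6/Q + 0*(-⅕) = 6/Q + 0 = 6/Q)
W(Y, t) = 4 + t
w(y, h) = -7 + √(h² + y²) (w(y, h) = -7 + √(y² + h²) = -7 + √(h² + y²))
W(-7, 9) + 7*w(o(-4), 11) = (4 + 9) + 7*(-7 + √(11² + (6/(-4))²)) = 13 + 7*(-7 + √(121 + (6*(-¼))²)) = 13 + 7*(-7 + √(121 + (-3/2)²)) = 13 + 7*(-7 + √(121 + 9/4)) = 13 + 7*(-7 + √(493/4)) = 13 + 7*(-7 + √493/2) = 13 + (-49 + 7*√493/2) = -36 + 7*√493/2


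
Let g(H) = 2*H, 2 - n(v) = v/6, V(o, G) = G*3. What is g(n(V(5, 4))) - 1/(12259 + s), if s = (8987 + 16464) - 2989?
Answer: -1/34721 ≈ -2.8801e-5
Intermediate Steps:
V(o, G) = 3*G
n(v) = 2 - v/6
s = 22462 (s = 25451 - 2989 = 22462)
g(n(V(5, 4))) - 1/(12259 + s) = 2*(2 - 4/2) - 1/(12259 + 22462) = 2*(2 - 1/6*12) - 1/34721 = 2*(2 - 2) - 1*1/34721 = 2*0 - 1/34721 = 0 - 1/34721 = -1/34721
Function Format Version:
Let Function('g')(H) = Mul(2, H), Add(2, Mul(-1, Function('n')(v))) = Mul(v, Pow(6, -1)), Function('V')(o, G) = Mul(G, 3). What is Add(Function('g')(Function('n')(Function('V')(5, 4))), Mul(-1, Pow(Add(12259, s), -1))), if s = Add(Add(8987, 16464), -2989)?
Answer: Rational(-1, 34721) ≈ -2.8801e-5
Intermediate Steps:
Function('V')(o, G) = Mul(3, G)
Function('n')(v) = Add(2, Mul(Rational(-1, 6), v)) (Function('n')(v) = Add(2, Mul(-1, Mul(v, Pow(6, -1)))) = Add(2, Mul(-1, Mul(v, Rational(1, 6)))) = Add(2, Mul(-1, Mul(Rational(1, 6), v))) = Add(2, Mul(Rational(-1, 6), v)))
s = 22462 (s = Add(25451, -2989) = 22462)
Add(Function('g')(Function('n')(Function('V')(5, 4))), Mul(-1, Pow(Add(12259, s), -1))) = Add(Mul(2, Add(2, Mul(Rational(-1, 6), Mul(3, 4)))), Mul(-1, Pow(Add(12259, 22462), -1))) = Add(Mul(2, Add(2, Mul(Rational(-1, 6), 12))), Mul(-1, Pow(34721, -1))) = Add(Mul(2, Add(2, -2)), Mul(-1, Rational(1, 34721))) = Add(Mul(2, 0), Rational(-1, 34721)) = Add(0, Rational(-1, 34721)) = Rational(-1, 34721)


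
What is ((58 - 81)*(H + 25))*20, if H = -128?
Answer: 47380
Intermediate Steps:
((58 - 81)*(H + 25))*20 = ((58 - 81)*(-128 + 25))*20 = -23*(-103)*20 = 2369*20 = 47380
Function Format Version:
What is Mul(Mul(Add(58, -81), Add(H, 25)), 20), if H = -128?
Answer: 47380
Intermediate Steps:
Mul(Mul(Add(58, -81), Add(H, 25)), 20) = Mul(Mul(Add(58, -81), Add(-128, 25)), 20) = Mul(Mul(-23, -103), 20) = Mul(2369, 20) = 47380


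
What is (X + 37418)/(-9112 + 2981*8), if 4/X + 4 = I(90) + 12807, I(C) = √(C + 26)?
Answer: 1022239144981/402579398008 - √29/301934548506 ≈ 2.5392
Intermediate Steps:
I(C) = √(26 + C)
X = 4/(12803 + 2*√29) (X = 4/(-4 + (√(26 + 90) + 12807)) = 4/(-4 + (√116 + 12807)) = 4/(-4 + (2*√29 + 12807)) = 4/(-4 + (12807 + 2*√29)) = 4/(12803 + 2*√29) ≈ 0.00031216)
(X + 37418)/(-9112 + 2981*8) = ((51212/163916693 - 8*√29/163916693) + 37418)/(-9112 + 2981*8) = (6133434869886/163916693 - 8*√29/163916693)/(-9112 + 23848) = (6133434869886/163916693 - 8*√29/163916693)/14736 = (6133434869886/163916693 - 8*√29/163916693)*(1/14736) = 1022239144981/402579398008 - √29/301934548506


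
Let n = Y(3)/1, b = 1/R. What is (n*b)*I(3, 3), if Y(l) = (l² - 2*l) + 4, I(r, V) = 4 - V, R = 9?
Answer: 7/9 ≈ 0.77778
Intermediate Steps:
Y(l) = 4 + l² - 2*l
b = ⅑ (b = 1/9 = ⅑ ≈ 0.11111)
n = 7 (n = (4 + 3² - 2*3)/1 = (4 + 9 - 6)*1 = 7*1 = 7)
(n*b)*I(3, 3) = (7*(⅑))*(4 - 1*3) = 7*(4 - 3)/9 = (7/9)*1 = 7/9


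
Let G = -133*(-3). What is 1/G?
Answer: 1/399 ≈ 0.0025063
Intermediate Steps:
G = 399
1/G = 1/399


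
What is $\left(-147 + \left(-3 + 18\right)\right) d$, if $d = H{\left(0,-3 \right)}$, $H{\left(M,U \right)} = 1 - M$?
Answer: $-132$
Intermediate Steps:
$d = 1$ ($d = 1 - 0 = 1 + 0 = 1$)
$\left(-147 + \left(-3 + 18\right)\right) d = \left(-147 + \left(-3 + 18\right)\right) 1 = \left(-147 + 15\right) 1 = \left(-132\right) 1 = -132$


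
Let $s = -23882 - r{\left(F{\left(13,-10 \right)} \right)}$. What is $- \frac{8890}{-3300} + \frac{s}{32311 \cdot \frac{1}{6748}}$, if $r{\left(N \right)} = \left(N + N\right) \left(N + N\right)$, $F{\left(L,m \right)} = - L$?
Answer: $- \frac{54658012241}{10662630} \approx -5126.1$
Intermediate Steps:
$r{\left(N \right)} = 4 N^{2}$ ($r{\left(N \right)} = 2 N 2 N = 4 N^{2}$)
$s = -24558$ ($s = -23882 - 4 \left(\left(-1\right) 13\right)^{2} = -23882 - 4 \left(-13\right)^{2} = -23882 - 4 \cdot 169 = -23882 - 676 = -24558$)
$- \frac{8890}{-3300} + \frac{s}{32311 \cdot \frac{1}{6748}} = - \frac{8890}{-3300} - \frac{24558}{32311 \cdot \frac{1}{6748}} = \left(-8890\right) \left(- \frac{1}{3300}\right) - \frac{24558}{32311 \cdot \frac{1}{6748}} = \frac{889}{330} - \frac{24558}{\frac{32311}{6748}} = \frac{889}{330} - \frac{165717384}{32311} = - \frac{54658012241}{10662630}$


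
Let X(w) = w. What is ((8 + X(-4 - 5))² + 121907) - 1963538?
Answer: -1841630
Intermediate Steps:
((8 + X(-4 - 5))² + 121907) - 1963538 = ((8 + (-4 - 5))² + 121907) - 1963538 = ((8 - 9)² + 121907) - 1963538 = ((-1)² + 121907) - 1963538 = (1 + 121907) - 1963538 = 121908 - 1963538 = -1841630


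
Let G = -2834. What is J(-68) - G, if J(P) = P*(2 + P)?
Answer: 7322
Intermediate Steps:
J(-68) - G = -68*(2 - 68) - 1*(-2834) = -68*(-66) + 2834 = 4488 + 2834 = 7322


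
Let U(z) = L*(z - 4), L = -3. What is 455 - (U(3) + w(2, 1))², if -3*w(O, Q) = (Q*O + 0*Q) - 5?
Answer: 439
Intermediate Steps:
w(O, Q) = 5/3 - O*Q/3 (w(O, Q) = -((Q*O + 0*Q) - 5)/3 = -((O*Q + 0) - 5)/3 = -(O*Q - 5)/3 = -(-5 + O*Q)/3 = 5/3 - O*Q/3)
U(z) = 12 - 3*z (U(z) = -3*(z - 4) = -3*(-4 + z) = 12 - 3*z)
455 - (U(3) + w(2, 1))² = 455 - ((12 - 3*3) + (5/3 - ⅓*2*1))² = 455 - ((12 - 9) + (5/3 - ⅔))² = 455 - (3 + 1)² = 455 - 1*4² = 455 - 1*16 = 455 - 16 = 439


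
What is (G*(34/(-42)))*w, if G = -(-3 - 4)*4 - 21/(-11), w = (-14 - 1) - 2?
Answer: 13583/33 ≈ 411.61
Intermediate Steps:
w = -17 (w = -15 - 2 = -17)
G = 329/11 (G = -(-7)*4 - 21*(-1)/11 = -1*(-28) - 1*(-21/11) = 28 + 21/11 = 329/11 ≈ 29.909)
(G*(34/(-42)))*w = (329*(34/(-42))/11)*(-17) = (329*(34*(-1/42))/11)*(-17) = ((329/11)*(-17/21))*(-17) = -799/33*(-17) = 13583/33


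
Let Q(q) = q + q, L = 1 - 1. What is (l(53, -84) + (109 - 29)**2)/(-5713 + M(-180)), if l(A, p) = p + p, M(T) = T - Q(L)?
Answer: -6232/5893 ≈ -1.0575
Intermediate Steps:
L = 0
Q(q) = 2*q
M(T) = T (M(T) = T - 2*0 = T - 1*0 = T + 0 = T)
l(A, p) = 2*p
(l(53, -84) + (109 - 29)**2)/(-5713 + M(-180)) = (2*(-84) + (109 - 29)**2)/(-5713 - 180) = (-168 + 80**2)/(-5893) = (-168 + 6400)*(-1/5893) = 6232*(-1/5893) = -6232/5893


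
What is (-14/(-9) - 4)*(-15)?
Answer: 110/3 ≈ 36.667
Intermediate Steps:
(-14/(-9) - 4)*(-15) = (-14*(-⅑) - 4)*(-15) = (14/9 - 4)*(-15) = -22/9*(-15) = 110/3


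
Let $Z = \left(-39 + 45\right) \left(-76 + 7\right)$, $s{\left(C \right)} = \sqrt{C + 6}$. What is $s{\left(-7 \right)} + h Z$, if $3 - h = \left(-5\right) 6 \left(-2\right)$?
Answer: $23598 + i \approx 23598.0 + 1.0 i$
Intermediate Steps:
$s{\left(C \right)} = \sqrt{6 + C}$
$h = -57$ ($h = 3 - \left(-5\right) 6 \left(-2\right) = 3 - \left(-30\right) \left(-2\right) = 3 - 60 = -57$)
$Z = -414$ ($Z = 6 \left(-69\right) = -414$)
$s{\left(-7 \right)} + h Z = \sqrt{6 - 7} - -23598 = \sqrt{-1} + 23598 = i + 23598 = 23598 + i$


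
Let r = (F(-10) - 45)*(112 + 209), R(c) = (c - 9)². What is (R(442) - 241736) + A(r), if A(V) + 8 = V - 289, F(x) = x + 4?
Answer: -70915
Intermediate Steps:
F(x) = 4 + x
R(c) = (-9 + c)²
r = -16371 (r = ((4 - 10) - 45)*(112 + 209) = (-6 - 45)*321 = -51*321 = -16371)
A(V) = -297 + V (A(V) = -8 + (V - 289) = -8 + (-289 + V) = -297 + V)
(R(442) - 241736) + A(r) = ((-9 + 442)² - 241736) + (-297 - 16371) = (433² - 241736) - 16668 = (187489 - 241736) - 16668 = -54247 - 16668 = -70915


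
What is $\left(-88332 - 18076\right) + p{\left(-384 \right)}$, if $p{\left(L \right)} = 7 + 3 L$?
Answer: $-107553$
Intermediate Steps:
$\left(-88332 - 18076\right) + p{\left(-384 \right)} = \left(-88332 - 18076\right) + \left(7 + 3 \left(-384\right)\right) = -106408 + \left(7 - 1152\right) = -106408 - 1145 = -107553$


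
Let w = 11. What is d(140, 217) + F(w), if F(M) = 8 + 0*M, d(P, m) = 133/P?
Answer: 179/20 ≈ 8.9500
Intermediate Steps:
F(M) = 8 (F(M) = 8 + 0 = 8)
d(140, 217) + F(w) = 133/140 + 8 = 133*(1/140) + 8 = 19/20 + 8 = 179/20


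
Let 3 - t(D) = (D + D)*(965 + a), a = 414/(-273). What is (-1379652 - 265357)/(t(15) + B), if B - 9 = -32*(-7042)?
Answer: -149695819/17877086 ≈ -8.3736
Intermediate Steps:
a = -138/91 (a = 414*(-1/273) = -138/91 ≈ -1.5165)
t(D) = 3 - 175354*D/91 (t(D) = 3 - (D + D)*(965 - 138/91) = 3 - 2*D*87677/91 = 3 - 175354*D/91)
B = 225353 (B = 9 - 32*(-7042) = 9 + 225344 = 225353)
(-1379652 - 265357)/(t(15) + B) = (-1379652 - 265357)/((3 - 175354/91*15) + 225353) = -1645009/((3 - 2630310/91) + 225353) = -1645009/(-2630037/91 + 225353) = -1645009/17877086/91 = -1645009*91/17877086 = -149695819/17877086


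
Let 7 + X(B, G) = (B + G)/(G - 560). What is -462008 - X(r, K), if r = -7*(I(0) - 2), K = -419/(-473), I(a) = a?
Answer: -122181239420/264461 ≈ -4.6200e+5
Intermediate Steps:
K = 419/473 (K = -419*(-1/473) = 419/473 ≈ 0.88583)
r = 14 (r = -7*(0 - 2) = -7*(-2) = 14)
X(B, G) = -7 + (B + G)/(-560 + G) (X(B, G) = -7 + (B + G)/(G - 560) = -7 + (B + G)/(-560 + G))
-462008 - X(r, K) = -462008 - (3920 + 14 - 6*419/473)/(-560 + 419/473) = -462008 - (3920 + 14 - 2514/473)/(-264461/473) = -462008 - (-473)*1858268/(264461*473) = -462008 - 1*(-1858268/264461) = -462008 + 1858268/264461 = -122181239420/264461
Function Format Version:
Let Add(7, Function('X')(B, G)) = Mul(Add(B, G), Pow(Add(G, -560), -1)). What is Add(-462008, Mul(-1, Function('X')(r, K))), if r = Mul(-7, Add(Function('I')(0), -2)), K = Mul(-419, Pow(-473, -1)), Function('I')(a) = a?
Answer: Rational(-122181239420, 264461) ≈ -4.6200e+5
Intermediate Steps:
K = Rational(419, 473) (K = Mul(-419, Rational(-1, 473)) = Rational(419, 473) ≈ 0.88583)
r = 14 (r = Mul(-7, Add(0, -2)) = Mul(-7, -2) = 14)
Function('X')(B, G) = Add(-7, Mul(Pow(Add(-560, G), -1), Add(B, G))) (Function('X')(B, G) = Add(-7, Mul(Add(B, G), Pow(Add(G, -560), -1))) = Add(-7, Mul(Add(B, G), Pow(Add(-560, G), -1))) = Add(-7, Mul(Pow(Add(-560, G), -1), Add(B, G))))
Add(-462008, Mul(-1, Function('X')(r, K))) = Add(-462008, Mul(-1, Mul(Pow(Add(-560, Rational(419, 473)), -1), Add(3920, 14, Mul(-6, Rational(419, 473)))))) = Add(-462008, Mul(-1, Mul(Pow(Rational(-264461, 473), -1), Add(3920, 14, Rational(-2514, 473))))) = Add(-462008, Mul(-1, Mul(Rational(-473, 264461), Rational(1858268, 473)))) = Add(-462008, Mul(-1, Rational(-1858268, 264461))) = Add(-462008, Rational(1858268, 264461)) = Rational(-122181239420, 264461)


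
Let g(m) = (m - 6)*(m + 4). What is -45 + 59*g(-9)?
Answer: 4380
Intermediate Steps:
g(m) = (-6 + m)*(4 + m)
-45 + 59*g(-9) = -45 + 59*(-24 + (-9)² - 2*(-9)) = -45 + 59*(-24 + 81 + 18) = -45 + 59*75 = -45 + 4425 = 4380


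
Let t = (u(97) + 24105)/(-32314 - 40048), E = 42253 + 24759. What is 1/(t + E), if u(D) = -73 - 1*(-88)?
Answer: 36181/2424549112 ≈ 1.4923e-5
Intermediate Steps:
u(D) = 15 (u(D) = -73 + 88 = 15)
E = 67012
t = -12060/36181 (t = (15 + 24105)/(-32314 - 40048) = 24120/(-72362) = 24120*(-1/72362) = -12060/36181 ≈ -0.33332)
1/(t + E) = 1/(-12060/36181 + 67012) = 1/(2424549112/36181) = 36181/2424549112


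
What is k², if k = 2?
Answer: 4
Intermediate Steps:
k² = 2² = 4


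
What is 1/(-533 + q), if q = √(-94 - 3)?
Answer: -533/284186 - I*√97/284186 ≈ -0.0018755 - 3.4656e-5*I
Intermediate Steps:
q = I*√97 (q = √(-97) = I*√97 ≈ 9.8489*I)
1/(-533 + q) = 1/(-533 + I*√97)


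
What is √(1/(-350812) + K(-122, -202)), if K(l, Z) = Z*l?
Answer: √758228474530681/175406 ≈ 156.98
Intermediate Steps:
√(1/(-350812) + K(-122, -202)) = √(1/(-350812) - 202*(-122)) = √(-1/350812 + 24644) = √(8645410927/350812) = √758228474530681/175406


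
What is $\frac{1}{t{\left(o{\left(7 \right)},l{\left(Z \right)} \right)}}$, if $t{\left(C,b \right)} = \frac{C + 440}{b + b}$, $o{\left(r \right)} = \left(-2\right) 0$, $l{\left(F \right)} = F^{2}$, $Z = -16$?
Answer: $\frac{64}{55} \approx 1.1636$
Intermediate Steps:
$o{\left(r \right)} = 0$
$t{\left(C,b \right)} = \frac{440 + C}{2 b}$
$\frac{1}{t{\left(o{\left(7 \right)},l{\left(Z \right)} \right)}} = \frac{1}{\frac{1}{2} \frac{1}{\left(-16\right)^{2}} \left(440 + 0\right)} = \frac{1}{\frac{1}{2} \cdot \frac{1}{256} \cdot 440} = \frac{1}{\frac{55}{64}} = \frac{64}{55}$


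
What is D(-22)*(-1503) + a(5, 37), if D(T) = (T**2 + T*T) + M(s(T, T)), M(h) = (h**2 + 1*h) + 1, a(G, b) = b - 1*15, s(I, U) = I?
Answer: -2150771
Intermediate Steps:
a(G, b) = -15 + b (a(G, b) = b - 15 = -15 + b)
M(h) = 1 + h + h**2 (M(h) = (h**2 + h) + 1 = (h + h**2) + 1 = 1 + h + h**2)
D(T) = 1 + T + 3*T**2 (D(T) = (T**2 + T*T) + (1 + T + T**2) = (T**2 + T**2) + (1 + T + T**2) = 2*T**2 + (1 + T + T**2) = 1 + T + 3*T**2)
D(-22)*(-1503) + a(5, 37) = (1 - 22 + 3*(-22)**2)*(-1503) + (-15 + 37) = (1 - 22 + 3*484)*(-1503) + 22 = (1 - 22 + 1452)*(-1503) + 22 = 1431*(-1503) + 22 = -2150793 + 22 = -2150771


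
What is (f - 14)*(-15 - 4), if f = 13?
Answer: 19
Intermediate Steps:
(f - 14)*(-15 - 4) = (13 - 14)*(-15 - 4) = -1*(-19) = 19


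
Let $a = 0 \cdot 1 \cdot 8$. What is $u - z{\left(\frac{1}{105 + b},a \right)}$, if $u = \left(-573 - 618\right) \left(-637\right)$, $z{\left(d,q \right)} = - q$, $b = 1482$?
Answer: $758667$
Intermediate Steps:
$a = 0$ ($a = 0 \cdot 8 = 0$)
$u = 758667$ ($u = \left(-1191\right) \left(-637\right) = 758667$)
$u - z{\left(\frac{1}{105 + b},a \right)} = 758667 - \left(-1\right) 0 = 758667 - 0 = 758667 + 0 = 758667$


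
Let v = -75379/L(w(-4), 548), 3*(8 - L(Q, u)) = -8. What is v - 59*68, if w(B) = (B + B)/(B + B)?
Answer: -354521/32 ≈ -11079.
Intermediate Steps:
w(B) = 1 (w(B) = (2*B)/((2*B)) = (2*B)*(1/(2*B)) = 1)
L(Q, u) = 32/3 (L(Q, u) = 8 - ⅓*(-8) = 8 + 8/3 = 32/3)
v = -226137/32 (v = -75379/32/3 = -75379*3/32 = -226137/32 ≈ -7066.8)
v - 59*68 = -226137/32 - 59*68 = -226137/32 - 1*4012 = -226137/32 - 4012 = -354521/32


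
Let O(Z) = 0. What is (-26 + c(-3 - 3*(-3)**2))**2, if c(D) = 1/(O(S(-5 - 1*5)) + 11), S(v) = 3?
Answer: 81225/121 ≈ 671.28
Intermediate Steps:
c(D) = 1/11 (c(D) = 1/(0 + 11) = 1/11)
(-26 + c(-3 - 3*(-3)**2))**2 = (-26 + 1/11)**2 = (-285/11)**2 = 81225/121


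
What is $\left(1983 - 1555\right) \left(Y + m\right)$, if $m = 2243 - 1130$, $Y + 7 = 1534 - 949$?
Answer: $723748$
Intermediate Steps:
$Y = 578$ ($Y = -7 + \left(1534 - 949\right) = -7 + 585 = 578$)
$m = 1113$ ($m = 2243 - 1130 = 1113$)
$\left(1983 - 1555\right) \left(Y + m\right) = \left(1983 - 1555\right) \left(578 + 1113\right) = 428 \cdot 1691 = 723748$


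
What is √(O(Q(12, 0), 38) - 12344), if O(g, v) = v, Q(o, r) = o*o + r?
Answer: I*√12306 ≈ 110.93*I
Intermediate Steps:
Q(o, r) = r + o² (Q(o, r) = o² + r = r + o²)
√(O(Q(12, 0), 38) - 12344) = √(38 - 12344) = √(-12306) = I*√12306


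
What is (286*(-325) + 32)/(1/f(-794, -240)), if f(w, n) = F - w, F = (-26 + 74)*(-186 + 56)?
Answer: 506031428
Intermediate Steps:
F = -6240 (F = 48*(-130) = -6240)
f(w, n) = -6240 - w
(286*(-325) + 32)/(1/f(-794, -240)) = (286*(-325) + 32)/(1/(-6240 - 1*(-794))) = (-92950 + 32)/(1/(-6240 + 794)) = -92918/(1/(-5446)) = -92918/(-1/5446) = -92918*(-5446) = 506031428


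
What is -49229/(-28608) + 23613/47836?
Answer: 757609787/342123072 ≈ 2.2144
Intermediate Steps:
-49229/(-28608) + 23613/47836 = -49229*(-1/28608) + 23613*(1/47836) = 49229/28608 + 23613/47836 = 757609787/342123072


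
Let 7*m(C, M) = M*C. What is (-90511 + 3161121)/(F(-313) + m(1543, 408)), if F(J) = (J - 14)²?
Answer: 21494270/1378047 ≈ 15.598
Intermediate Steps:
m(C, M) = C*M/7 (m(C, M) = (M*C)/7 = (C*M)/7 = C*M/7)
F(J) = (-14 + J)²
(-90511 + 3161121)/(F(-313) + m(1543, 408)) = (-90511 + 3161121)/((-14 - 313)² + (⅐)*1543*408) = 3070610/((-327)² + 629544/7) = 3070610/(106929 + 629544/7) = 3070610/(1378047/7) = 3070610*(7/1378047) = 21494270/1378047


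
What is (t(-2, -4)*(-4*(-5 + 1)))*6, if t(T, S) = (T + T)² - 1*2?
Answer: 1344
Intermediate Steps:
t(T, S) = -2 + 4*T² (t(T, S) = (2*T)² - 2 = 4*T² - 2 = -2 + 4*T²)
(t(-2, -4)*(-4*(-5 + 1)))*6 = ((-2 + 4*(-2)²)*(-4*(-5 + 1)))*6 = ((-2 + 4*4)*(-4*(-4)))*6 = ((-2 + 16)*16)*6 = (14*16)*6 = 224*6 = 1344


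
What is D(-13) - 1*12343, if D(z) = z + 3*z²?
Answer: -11849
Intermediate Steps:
D(-13) - 1*12343 = -13*(1 + 3*(-13)) - 1*12343 = -13*(1 - 39) - 12343 = -13*(-38) - 12343 = 494 - 12343 = -11849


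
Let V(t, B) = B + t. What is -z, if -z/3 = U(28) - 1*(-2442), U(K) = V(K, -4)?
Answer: 7398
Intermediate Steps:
U(K) = -4 + K
z = -7398 (z = -3*((-4 + 28) - 1*(-2442)) = -3*(24 + 2442) = -3*2466 = -7398)
-z = -1*(-7398) = 7398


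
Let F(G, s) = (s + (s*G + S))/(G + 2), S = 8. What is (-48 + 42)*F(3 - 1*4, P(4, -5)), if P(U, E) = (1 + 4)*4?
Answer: -48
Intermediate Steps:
P(U, E) = 20 (P(U, E) = 5*4 = 20)
F(G, s) = (8 + s + G*s)/(2 + G) (F(G, s) = (s + (s*G + 8))/(G + 2) = (s + (G*s + 8))/(2 + G) = (s + (8 + G*s))/(2 + G) = (8 + s + G*s)/(2 + G))
(-48 + 42)*F(3 - 1*4, P(4, -5)) = (-48 + 42)*((8 + 20 + (3 - 1*4)*20)/(2 + (3 - 1*4))) = -6*(8 + 20 + (3 - 4)*20)/(2 + (3 - 4)) = -6*(8 + 20 - 1*20)/(2 - 1) = -6*(8 + 20 - 20)/1 = -6*8 = -48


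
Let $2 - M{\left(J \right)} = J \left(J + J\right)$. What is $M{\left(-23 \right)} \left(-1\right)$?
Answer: $1056$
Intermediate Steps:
$M{\left(J \right)} = 2 - 2 J^{2}$ ($M{\left(J \right)} = 2 - J \left(J + J\right) = 2 - J 2 J = 2 - 2 J^{2}$)
$M{\left(-23 \right)} \left(-1\right) = \left(2 - 2 \left(-23\right)^{2}\right) \left(-1\right) = \left(2 - 1058\right) \left(-1\right) = \left(-1056\right) \left(-1\right) = 1056$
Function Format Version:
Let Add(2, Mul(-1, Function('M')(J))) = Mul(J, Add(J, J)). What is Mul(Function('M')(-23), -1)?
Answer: 1056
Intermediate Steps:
Function('M')(J) = Add(2, Mul(-2, Pow(J, 2))) (Function('M')(J) = Add(2, Mul(-1, Mul(J, Add(J, J)))) = Add(2, Mul(-1, Mul(J, Mul(2, J)))) = Add(2, Mul(-1, Mul(2, Pow(J, 2)))) = Add(2, Mul(-2, Pow(J, 2))))
Mul(Function('M')(-23), -1) = Mul(Add(2, Mul(-2, Pow(-23, 2))), -1) = Mul(Add(2, Mul(-2, 529)), -1) = Mul(Add(2, -1058), -1) = Mul(-1056, -1) = 1056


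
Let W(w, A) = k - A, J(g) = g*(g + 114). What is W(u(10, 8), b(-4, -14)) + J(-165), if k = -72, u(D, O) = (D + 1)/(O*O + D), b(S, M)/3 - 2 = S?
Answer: 8349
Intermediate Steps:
b(S, M) = 6 + 3*S
u(D, O) = (1 + D)/(D + O²) (u(D, O) = (1 + D)/(O² + D) = (1 + D)/(D + O²))
J(g) = g*(114 + g)
W(w, A) = -72 - A
W(u(10, 8), b(-4, -14)) + J(-165) = (-72 - (6 + 3*(-4))) - 165*(114 - 165) = (-72 - (6 - 12)) - 165*(-51) = (-72 - 1*(-6)) + 8415 = (-72 + 6) + 8415 = -66 + 8415 = 8349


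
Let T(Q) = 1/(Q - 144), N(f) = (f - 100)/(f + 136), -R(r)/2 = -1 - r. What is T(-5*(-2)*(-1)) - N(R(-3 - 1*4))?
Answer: 4281/4774 ≈ 0.89673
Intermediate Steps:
R(r) = 2 + 2*r (R(r) = -2*(-1 - r) = 2 + 2*r)
N(f) = (-100 + f)/(136 + f)
T(Q) = 1/(-144 + Q)
T(-5*(-2)*(-1)) - N(R(-3 - 1*4)) = 1/(-144 - 5*(-2)*(-1)) - (-100 + (2 + 2*(-3 - 1*4)))/(136 + (2 + 2*(-3 - 1*4))) = 1/(-144 + 10*(-1)) - (-100 + (2 + 2*(-3 - 4)))/(136 + (2 + 2*(-3 - 4))) = 1/(-144 - 10) - (-100 + (2 + 2*(-7)))/(136 + (2 + 2*(-7))) = 1/(-154) - (-100 + (2 - 14))/(136 + (2 - 14)) = -1/154 - (-100 - 12)/(136 - 12) = -1/154 - (-112)/124 = -1/154 - 1*(-28/31) = -1/154 + 28/31 = 4281/4774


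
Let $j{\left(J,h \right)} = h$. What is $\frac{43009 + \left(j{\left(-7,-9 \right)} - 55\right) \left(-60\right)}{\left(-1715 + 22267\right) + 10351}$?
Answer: $\frac{46849}{30903} \approx 1.516$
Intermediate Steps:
$\frac{43009 + \left(j{\left(-7,-9 \right)} - 55\right) \left(-60\right)}{\left(-1715 + 22267\right) + 10351} = \frac{43009 + \left(-9 - 55\right) \left(-60\right)}{\left(-1715 + 22267\right) + 10351} = \frac{43009 - -3840}{20552 + 10351} = \frac{43009 + 3840}{30903} = 46849 \cdot \frac{1}{30903} = \frac{46849}{30903}$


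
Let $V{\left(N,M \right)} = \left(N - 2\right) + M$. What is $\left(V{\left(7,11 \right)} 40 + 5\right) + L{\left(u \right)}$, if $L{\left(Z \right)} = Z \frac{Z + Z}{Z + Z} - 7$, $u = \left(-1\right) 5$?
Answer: $633$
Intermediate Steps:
$V{\left(N,M \right)} = -2 + M + N$ ($V{\left(N,M \right)} = \left(-2 + N\right) + M = -2 + M + N$)
$u = -5$
$L{\left(Z \right)} = -7 + Z$ ($L{\left(Z \right)} = Z \frac{2 Z}{2 Z} - 7 = Z 2 Z \frac{1}{2 Z} - 7 = Z 1 - 7 = Z - 7 = -7 + Z$)
$\left(V{\left(7,11 \right)} 40 + 5\right) + L{\left(u \right)} = \left(\left(-2 + 11 + 7\right) 40 + 5\right) - 12 = \left(16 \cdot 40 + 5\right) - 12 = \left(640 + 5\right) - 12 = 645 - 12 = 633$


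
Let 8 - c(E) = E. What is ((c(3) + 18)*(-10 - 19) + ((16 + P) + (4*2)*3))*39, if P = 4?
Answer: -24297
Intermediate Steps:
c(E) = 8 - E
((c(3) + 18)*(-10 - 19) + ((16 + P) + (4*2)*3))*39 = (((8 - 1*3) + 18)*(-10 - 19) + ((16 + 4) + (4*2)*3))*39 = (((8 - 3) + 18)*(-29) + (20 + 8*3))*39 = ((5 + 18)*(-29) + (20 + 24))*39 = (23*(-29) + 44)*39 = (-667 + 44)*39 = -623*39 = -24297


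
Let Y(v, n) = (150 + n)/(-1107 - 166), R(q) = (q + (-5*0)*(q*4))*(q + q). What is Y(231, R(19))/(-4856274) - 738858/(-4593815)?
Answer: 2283825676629398/14199566695789815 ≈ 0.16084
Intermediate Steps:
R(q) = 2*q² (R(q) = (q + 0*(4*q))*(2*q) = (q + 0)*(2*q) = q*(2*q) = 2*q²)
Y(v, n) = -150/1273 - n/1273 (Y(v, n) = (150 + n)/(-1273) = (150 + n)*(-1/1273) = -150/1273 - n/1273)
Y(231, R(19))/(-4856274) - 738858/(-4593815) = (-150/1273 - 2*19²/1273)/(-4856274) - 738858/(-4593815) = (-150/1273 - 2*361/1273)*(-1/4856274) - 738858*(-1/4593815) = (-150/1273 - 1/1273*722)*(-1/4856274) + 738858/4593815 = (-150/1273 - 38/67)*(-1/4856274) + 738858/4593815 = -872/1273*(-1/4856274) + 738858/4593815 = 436/3091018401 + 738858/4593815 = 2283825676629398/14199566695789815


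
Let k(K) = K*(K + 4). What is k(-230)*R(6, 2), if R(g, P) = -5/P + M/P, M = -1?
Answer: -155940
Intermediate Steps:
R(g, P) = -6/P (R(g, P) = -5/P - 1/P = -6/P)
k(K) = K*(4 + K)
k(-230)*R(6, 2) = (-230*(4 - 230))*(-6/2) = (-230*(-226))*(-6*½) = 51980*(-3) = -155940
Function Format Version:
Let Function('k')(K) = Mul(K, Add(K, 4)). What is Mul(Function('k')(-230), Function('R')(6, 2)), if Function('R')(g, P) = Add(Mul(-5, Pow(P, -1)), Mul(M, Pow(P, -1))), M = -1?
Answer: -155940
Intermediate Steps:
Function('R')(g, P) = Mul(-6, Pow(P, -1)) (Function('R')(g, P) = Add(Mul(-5, Pow(P, -1)), Mul(-1, Pow(P, -1))) = Mul(-6, Pow(P, -1)))
Function('k')(K) = Mul(K, Add(4, K))
Mul(Function('k')(-230), Function('R')(6, 2)) = Mul(Mul(-230, Add(4, -230)), Mul(-6, Pow(2, -1))) = Mul(Mul(-230, -226), Mul(-6, Rational(1, 2))) = Mul(51980, -3) = -155940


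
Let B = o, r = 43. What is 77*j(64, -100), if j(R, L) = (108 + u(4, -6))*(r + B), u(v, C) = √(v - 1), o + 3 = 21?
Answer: 507276 + 4697*√3 ≈ 5.1541e+5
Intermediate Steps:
o = 18 (o = -3 + 21 = 18)
B = 18
u(v, C) = √(-1 + v)
j(R, L) = 6588 + 61*√3 (j(R, L) = (108 + √(-1 + 4))*(43 + 18) = (108 + √3)*61 = 6588 + 61*√3)
77*j(64, -100) = 77*(6588 + 61*√3) = 507276 + 4697*√3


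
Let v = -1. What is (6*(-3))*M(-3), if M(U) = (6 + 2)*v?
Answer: 144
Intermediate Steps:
M(U) = -8 (M(U) = (6 + 2)*(-1) = 8*(-1) = -8)
(6*(-3))*M(-3) = (6*(-3))*(-8) = -18*(-8) = 144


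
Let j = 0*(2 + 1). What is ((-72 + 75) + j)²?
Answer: 9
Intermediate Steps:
j = 0 (j = 0*3 = 0)
((-72 + 75) + j)² = ((-72 + 75) + 0)² = (3 + 0)² = 3² = 9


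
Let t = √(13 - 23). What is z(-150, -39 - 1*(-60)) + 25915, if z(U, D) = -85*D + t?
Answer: 24130 + I*√10 ≈ 24130.0 + 3.1623*I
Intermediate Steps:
t = I*√10 (t = √(-10) = I*√10 ≈ 3.1623*I)
z(U, D) = -85*D + I*√10
z(-150, -39 - 1*(-60)) + 25915 = (-85*(-39 - 1*(-60)) + I*√10) + 25915 = (-85*(-39 + 60) + I*√10) + 25915 = (-85*21 + I*√10) + 25915 = (-1785 + I*√10) + 25915 = 24130 + I*√10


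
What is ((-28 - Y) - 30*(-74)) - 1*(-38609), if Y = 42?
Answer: 40759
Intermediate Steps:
((-28 - Y) - 30*(-74)) - 1*(-38609) = ((-28 - 1*42) - 30*(-74)) - 1*(-38609) = ((-28 - 42) + 2220) + 38609 = (-70 + 2220) + 38609 = 2150 + 38609 = 40759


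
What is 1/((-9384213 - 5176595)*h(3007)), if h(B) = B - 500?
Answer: -1/36503945656 ≈ -2.7394e-11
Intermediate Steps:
h(B) = -500 + B
1/((-9384213 - 5176595)*h(3007)) = 1/((-9384213 - 5176595)*(-500 + 3007)) = 1/(-14560808*2507) = -1/14560808*1/2507 = -1/36503945656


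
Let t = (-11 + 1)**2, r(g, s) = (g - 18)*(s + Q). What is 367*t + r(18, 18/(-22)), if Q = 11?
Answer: 36700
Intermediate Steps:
r(g, s) = (-18 + g)*(11 + s) (r(g, s) = (g - 18)*(s + 11) = (-18 + g)*(11 + s))
t = 100 (t = (-10)**2 = 100)
367*t + r(18, 18/(-22)) = 367*100 + (-198 - 324/(-22) + 11*18 + 18*(18/(-22))) = 36700 + (-198 - 324*(-1)/22 + 198 + 18*(18*(-1/22))) = 36700 + (-198 - 18*(-9/11) + 198 + 18*(-9/11)) = 36700 + (-198 + 162/11 + 198 - 162/11) = 36700 + 0 = 36700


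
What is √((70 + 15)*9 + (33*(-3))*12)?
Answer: 3*I*√47 ≈ 20.567*I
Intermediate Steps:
√((70 + 15)*9 + (33*(-3))*12) = √(85*9 - 99*12) = √(765 - 1188) = √(-423) = 3*I*√47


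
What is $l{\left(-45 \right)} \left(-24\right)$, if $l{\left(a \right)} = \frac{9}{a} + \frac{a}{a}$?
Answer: $- \frac{96}{5} \approx -19.2$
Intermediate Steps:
$l{\left(a \right)} = 1 + \frac{9}{a}$ ($l{\left(a \right)} = \frac{9}{a} + 1 = 1 + \frac{9}{a}$)
$l{\left(-45 \right)} \left(-24\right) = \frac{9 - 45}{-45} \left(-24\right) = \left(- \frac{1}{45}\right) \left(-36\right) \left(-24\right) = \frac{4}{5} \left(-24\right) = - \frac{96}{5}$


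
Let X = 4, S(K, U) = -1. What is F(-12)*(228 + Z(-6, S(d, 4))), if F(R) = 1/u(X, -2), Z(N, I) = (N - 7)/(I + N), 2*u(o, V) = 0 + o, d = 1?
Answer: 1609/14 ≈ 114.93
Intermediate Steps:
u(o, V) = o/2 (u(o, V) = (0 + o)/2 = o/2)
Z(N, I) = (-7 + N)/(I + N)
F(R) = ½ (F(R) = 1/((½)*4) = 1/2 = ½)
F(-12)*(228 + Z(-6, S(d, 4))) = (228 + (-7 - 6)/(-1 - 6))/2 = (228 - 13/(-7))/2 = (228 - ⅐*(-13))/2 = (228 + 13/7)/2 = (½)*(1609/7) = 1609/14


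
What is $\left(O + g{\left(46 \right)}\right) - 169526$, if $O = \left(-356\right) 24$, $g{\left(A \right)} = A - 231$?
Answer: $-178255$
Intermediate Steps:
$g{\left(A \right)} = -231 + A$ ($g{\left(A \right)} = A - 231 = -231 + A$)
$O = -8544$
$\left(O + g{\left(46 \right)}\right) - 169526 = \left(-8544 + \left(-231 + 46\right)\right) - 169526 = \left(-8544 - 185\right) - 169526 = -8729 - 169526 = -178255$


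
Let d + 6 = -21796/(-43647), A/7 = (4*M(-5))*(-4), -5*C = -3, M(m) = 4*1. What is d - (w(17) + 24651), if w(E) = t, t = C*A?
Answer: -5322249847/218235 ≈ -24388.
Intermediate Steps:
M(m) = 4
C = ⅗ (C = -⅕*(-3) = ⅗ ≈ 0.60000)
A = -448 (A = 7*((4*4)*(-4)) = 7*(16*(-4)) = 7*(-64) = -448)
t = -1344/5 (t = (⅗)*(-448) = -1344/5 ≈ -268.80)
w(E) = -1344/5
d = -240086/43647 (d = -6 - 21796/(-43647) = -6 - 21796*(-1/43647) = -6 + 21796/43647 = -240086/43647 ≈ -5.5006)
d - (w(17) + 24651) = -240086/43647 - (-1344/5 + 24651) = -240086/43647 - 1*121911/5 = -240086/43647 - 121911/5 = -5322249847/218235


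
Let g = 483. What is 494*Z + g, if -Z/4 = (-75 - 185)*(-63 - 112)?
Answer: -89907517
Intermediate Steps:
Z = -182000 (Z = -4*(-75 - 185)*(-63 - 112) = -(-1040)*(-175) = -4*45500 = -182000)
494*Z + g = 494*(-182000) + 483 = -89908000 + 483 = -89907517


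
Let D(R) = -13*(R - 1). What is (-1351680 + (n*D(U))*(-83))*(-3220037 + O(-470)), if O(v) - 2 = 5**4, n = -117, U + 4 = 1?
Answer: 2725900202280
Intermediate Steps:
U = -3 (U = -4 + 1 = -3)
D(R) = 13 - 13*R (D(R) = -13*(-1 + R) = 13 - 13*R)
O(v) = 627 (O(v) = 2 + 5**4 = 2 + 625 = 627)
(-1351680 + (n*D(U))*(-83))*(-3220037 + O(-470)) = (-1351680 - 117*(13 - 13*(-3))*(-83))*(-3220037 + 627) = (-1351680 - 117*(13 + 39)*(-83))*(-3219410) = (-1351680 - 117*52*(-83))*(-3219410) = (-1351680 - 6084*(-83))*(-3219410) = (-1351680 + 504972)*(-3219410) = -846708*(-3219410) = 2725900202280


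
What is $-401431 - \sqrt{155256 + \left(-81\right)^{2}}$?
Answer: $-401431 - \sqrt{161817} \approx -4.0183 \cdot 10^{5}$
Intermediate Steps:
$-401431 - \sqrt{155256 + \left(-81\right)^{2}} = -401431 - \sqrt{155256 + 6561} = -401431 - \sqrt{161817}$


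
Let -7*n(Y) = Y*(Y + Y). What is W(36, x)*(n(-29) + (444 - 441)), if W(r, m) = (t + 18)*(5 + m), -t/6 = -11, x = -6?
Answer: 19932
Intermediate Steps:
t = 66 (t = -6*(-11) = 66)
n(Y) = -2*Y²/7 (n(Y) = -Y*(Y + Y)/7 = -Y*2*Y/7 = -2*Y²/7)
W(r, m) = 420 + 84*m (W(r, m) = (66 + 18)*(5 + m) = 84*(5 + m) = 420 + 84*m)
W(36, x)*(n(-29) + (444 - 441)) = (420 + 84*(-6))*(-2/7*(-29)² + (444 - 441)) = (420 - 504)*(-2/7*841 + 3) = -84*(-1682/7 + 3) = -84*(-1661/7) = 19932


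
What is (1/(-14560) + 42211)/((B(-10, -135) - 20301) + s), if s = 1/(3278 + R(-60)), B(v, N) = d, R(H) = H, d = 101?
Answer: -988878783831/473226200720 ≈ -2.0897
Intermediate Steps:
B(v, N) = 101
s = 1/3218 (s = 1/(3278 - 60) = 1/3218 ≈ 0.00031075)
(1/(-14560) + 42211)/((B(-10, -135) - 20301) + s) = (1/(-14560) + 42211)/((101 - 20301) + 1/3218) = (-1/14560 + 42211)/(-20200 + 1/3218) = 614592159/(14560*(-65003599/3218)) = (614592159/14560)*(-3218/65003599) = -988878783831/473226200720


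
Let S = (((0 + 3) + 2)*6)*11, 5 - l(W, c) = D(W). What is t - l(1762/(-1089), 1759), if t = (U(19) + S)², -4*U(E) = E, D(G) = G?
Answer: 1843127177/17424 ≈ 1.0578e+5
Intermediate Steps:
U(E) = -E/4
l(W, c) = 5 - W
S = 330 (S = ((3 + 2)*6)*11 = (5*6)*11 = 30*11 = 330)
t = 1692601/16 (t = (-¼*19 + 330)² = (-19/4 + 330)² = (1301/4)² = 1692601/16 ≈ 1.0579e+5)
t - l(1762/(-1089), 1759) = 1692601/16 - (5 - 1762/(-1089)) = 1692601/16 - (5 - 1762*(-1)/1089) = 1692601/16 - (5 - 1*(-1762/1089)) = 1692601/16 - (5 + 1762/1089) = 1692601/16 - 1*7207/1089 = 1692601/16 - 7207/1089 = 1843127177/17424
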